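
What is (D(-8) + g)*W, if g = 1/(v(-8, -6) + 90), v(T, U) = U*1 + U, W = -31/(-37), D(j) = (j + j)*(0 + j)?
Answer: 309535/2886 ≈ 107.25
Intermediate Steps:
D(j) = 2*j**2 (D(j) = (2*j)*j = 2*j**2)
W = 31/37 (W = -31*(-1/37) = 31/37 ≈ 0.83784)
v(T, U) = 2*U (v(T, U) = U + U = 2*U)
g = 1/78 (g = 1/(2*(-6) + 90) = 1/(-12 + 90) = 1/78 ≈ 0.012821)
(D(-8) + g)*W = (2*(-8)**2 + 1/78)*(31/37) = (2*64 + 1/78)*(31/37) = (128 + 1/78)*(31/37) = (9985/78)*(31/37) = 309535/2886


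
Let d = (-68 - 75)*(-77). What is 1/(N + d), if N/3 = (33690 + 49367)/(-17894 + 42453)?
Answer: 24559/270668320 ≈ 9.0735e-5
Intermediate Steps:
N = 249171/24559 (N = 3*((33690 + 49367)/(-17894 + 42453)) = 3*(83057/24559) = 249171/24559 ≈ 10.146)
d = 11011 (d = -143*(-77) = 11011)
1/(N + d) = 1/(249171/24559 + 11011) = 1/(270668320/24559) = 24559/270668320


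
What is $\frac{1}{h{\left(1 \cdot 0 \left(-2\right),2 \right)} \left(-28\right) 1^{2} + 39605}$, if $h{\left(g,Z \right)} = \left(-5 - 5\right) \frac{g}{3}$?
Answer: $\frac{1}{39605} \approx 2.5249 \cdot 10^{-5}$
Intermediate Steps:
$h{\left(g,Z \right)} = - \frac{10 g}{3}$ ($h{\left(g,Z \right)} = - 10 g \frac{1}{3} = - 10 \frac{g}{3} = - \frac{10 g}{3}$)
$\frac{1}{h{\left(1 \cdot 0 \left(-2\right),2 \right)} \left(-28\right) 1^{2} + 39605} = \frac{1}{- \frac{10 \cdot 1 \cdot 0 \left(-2\right)}{3} \left(-28\right) 1^{2} + 39605} = \frac{1}{- \frac{10 \cdot 0 \left(-2\right)}{3} \left(-28\right) 1 + 39605} = \frac{1}{\left(- \frac{10}{3}\right) 0 \left(-28\right) 1 + 39605} = \frac{1}{0 \left(-28\right) 1 + 39605} = \frac{1}{0 \cdot 1 + 39605} = \frac{1}{0 + 39605} = \frac{1}{39605}$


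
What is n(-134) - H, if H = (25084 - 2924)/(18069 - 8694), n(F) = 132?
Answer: 243068/1875 ≈ 129.64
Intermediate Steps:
H = 4432/1875 (H = 22160/9375 = 22160*(1/9375) = 4432/1875 ≈ 2.3637)
n(-134) - H = 132 - 1*4432/1875 = 132 - 4432/1875 = 243068/1875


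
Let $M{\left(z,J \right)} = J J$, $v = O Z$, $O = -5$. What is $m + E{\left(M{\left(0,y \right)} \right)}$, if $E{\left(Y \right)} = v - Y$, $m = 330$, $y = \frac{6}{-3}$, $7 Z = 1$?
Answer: $\frac{2277}{7} \approx 325.29$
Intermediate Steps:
$Z = \frac{1}{7}$ ($Z = \frac{1}{7} \cdot 1 = \frac{1}{7} \approx 0.14286$)
$y = -2$ ($y = 6 \left(- \frac{1}{3}\right) = -2$)
$v = - \frac{5}{7}$ ($v = \left(-5\right) \frac{1}{7} = - \frac{5}{7} \approx -0.71429$)
$M{\left(z,J \right)} = J^{2}$
$E{\left(Y \right)} = - \frac{5}{7} - Y$
$m + E{\left(M{\left(0,y \right)} \right)} = 330 - \frac{33}{7} = \frac{2277}{7}$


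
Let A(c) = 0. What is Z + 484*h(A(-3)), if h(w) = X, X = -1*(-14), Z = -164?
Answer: 6612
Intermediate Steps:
X = 14
h(w) = 14
Z + 484*h(A(-3)) = -164 + 484*14 = -164 + 6776 = 6612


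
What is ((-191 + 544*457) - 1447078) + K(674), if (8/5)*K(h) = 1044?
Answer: -2396017/2 ≈ -1.1980e+6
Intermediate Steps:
K(h) = 1305/2 (K(h) = (5/8)*1044 = 1305/2)
((-191 + 544*457) - 1447078) + K(674) = ((-191 + 544*457) - 1447078) + 1305/2 = ((-191 + 248608) - 1447078) + 1305/2 = (248417 - 1447078) + 1305/2 = -1198661 + 1305/2 = -2396017/2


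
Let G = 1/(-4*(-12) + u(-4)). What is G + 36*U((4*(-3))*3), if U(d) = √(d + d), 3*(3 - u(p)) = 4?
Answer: 3/149 + 216*I*√2 ≈ 0.020134 + 305.47*I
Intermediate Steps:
u(p) = 5/3 (u(p) = 3 - ⅓*4 = 3 - 4/3 = 5/3)
U(d) = √2*√d (U(d) = √(2*d) = √2*√d)
G = 3/149 (G = 1/(-4*(-12) + 5/3) = 1/(48 + 5/3) = 1/(149/3) = 3/149 ≈ 0.020134)
G + 36*U((4*(-3))*3) = 3/149 + 36*(√2*√((4*(-3))*3)) = 3/149 + 36*(√2*√(-12*3)) = 3/149 + 36*(√2*√(-36)) = 3/149 + 36*(√2*(6*I)) = 3/149 + 36*(6*I*√2) = 3/149 + 216*I*√2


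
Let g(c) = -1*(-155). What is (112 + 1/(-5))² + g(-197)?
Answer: 316356/25 ≈ 12654.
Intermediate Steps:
g(c) = 155
(112 + 1/(-5))² + g(-197) = (112 + 1/(-5))² + 155 = (112 - ⅕)² + 155 = (559/5)² + 155 = 312481/25 + 155 = 316356/25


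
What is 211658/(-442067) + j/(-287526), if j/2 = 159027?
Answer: -33576392621/21184292707 ≈ -1.5850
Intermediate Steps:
j = 318054 (j = 2*159027 = 318054)
211658/(-442067) + j/(-287526) = 211658/(-442067) + 318054/(-287526) = 211658*(-1/442067) + 318054*(-1/287526) = -211658/442067 - 53009/47921 = -33576392621/21184292707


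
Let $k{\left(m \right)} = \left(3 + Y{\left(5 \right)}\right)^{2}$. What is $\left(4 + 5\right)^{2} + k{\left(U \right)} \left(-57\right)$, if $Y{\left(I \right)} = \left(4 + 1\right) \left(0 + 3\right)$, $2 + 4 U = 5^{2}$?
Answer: $-18387$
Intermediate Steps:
$U = \frac{23}{4}$ ($U = - \frac{1}{2} + \frac{5^{2}}{4} = - \frac{1}{2} + \frac{1}{4} \cdot 25 = - \frac{1}{2} + \frac{25}{4} = \frac{23}{4} \approx 5.75$)
$Y{\left(I \right)} = 15$ ($Y{\left(I \right)} = 5 \cdot 3 = 15$)
$k{\left(m \right)} = 324$ ($k{\left(m \right)} = \left(3 + 15\right)^{2} = 18^{2} = 324$)
$\left(4 + 5\right)^{2} + k{\left(U \right)} \left(-57\right) = \left(4 + 5\right)^{2} + 324 \left(-57\right) = 9^{2} - 18468 = 81 - 18468 = -18387$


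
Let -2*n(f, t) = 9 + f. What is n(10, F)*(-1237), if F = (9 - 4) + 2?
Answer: 23503/2 ≈ 11752.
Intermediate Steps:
F = 7 (F = 5 + 2 = 7)
n(f, t) = -9/2 - f/2 (n(f, t) = -(9 + f)/2 = -9/2 - f/2)
n(10, F)*(-1237) = (-9/2 - ½*10)*(-1237) = (-9/2 - 5)*(-1237) = -19/2*(-1237) = 23503/2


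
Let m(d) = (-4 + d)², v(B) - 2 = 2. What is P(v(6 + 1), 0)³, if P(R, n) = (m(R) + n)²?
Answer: 0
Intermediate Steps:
v(B) = 4 (v(B) = 2 + 2 = 4)
P(R, n) = (n + (-4 + R)²)² (P(R, n) = ((-4 + R)² + n)² = (n + (-4 + R)²)²)
P(v(6 + 1), 0)³ = ((0 + (-4 + 4)²)²)³ = ((0 + 0²)²)³ = ((0 + 0)²)³ = (0²)³ = 0³ = 0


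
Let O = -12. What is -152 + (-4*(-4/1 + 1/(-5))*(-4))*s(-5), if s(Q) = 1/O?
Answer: -732/5 ≈ -146.40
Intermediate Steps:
s(Q) = -1/12 (s(Q) = 1/(-12) = -1/12)
-152 + (-4*(-4/1 + 1/(-5))*(-4))*s(-5) = -152 + (-4*(-4/1 + 1/(-5))*(-4))*(-1/12) = -152 + (-4*(-4*1 + 1*(-1/5))*(-4))*(-1/12) = -152 + (-4*(-4 - 1/5)*(-4))*(-1/12) = -152 + (-4*(-21/5)*(-4))*(-1/12) = -152 + ((84/5)*(-4))*(-1/12) = -152 - 336/5*(-1/12) = -152 + 28/5 = -732/5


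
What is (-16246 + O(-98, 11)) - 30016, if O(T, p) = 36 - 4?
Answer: -46230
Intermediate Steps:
O(T, p) = 32
(-16246 + O(-98, 11)) - 30016 = (-16246 + 32) - 30016 = -16214 - 30016 = -46230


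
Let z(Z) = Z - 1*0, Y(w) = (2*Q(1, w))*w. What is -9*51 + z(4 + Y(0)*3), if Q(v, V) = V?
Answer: -455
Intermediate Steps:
Y(w) = 2*w**2 (Y(w) = (2*w)*w = 2*w**2)
z(Z) = Z (z(Z) = Z + 0 = Z)
-9*51 + z(4 + Y(0)*3) = -9*51 + (4 + (2*0**2)*3) = -459 + (4 + (2*0)*3) = -459 + (4 + 0*3) = -459 + (4 + 0) = -459 + 4 = -455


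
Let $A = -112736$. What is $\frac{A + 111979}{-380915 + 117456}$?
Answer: $\frac{757}{263459} \approx 0.0028733$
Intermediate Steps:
$\frac{A + 111979}{-380915 + 117456} = \frac{-112736 + 111979}{-380915 + 117456} = - \frac{757}{-263459} = \left(-757\right) \left(- \frac{1}{263459}\right) = \frac{757}{263459}$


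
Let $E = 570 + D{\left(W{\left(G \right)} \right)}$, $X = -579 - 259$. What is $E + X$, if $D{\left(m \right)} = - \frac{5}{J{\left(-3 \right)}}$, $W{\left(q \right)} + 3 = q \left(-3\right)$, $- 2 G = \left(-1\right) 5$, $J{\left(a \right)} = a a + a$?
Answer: $- \frac{1613}{6} \approx -268.83$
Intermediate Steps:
$J{\left(a \right)} = a + a^{2}$ ($J{\left(a \right)} = a^{2} + a = a + a^{2}$)
$G = \frac{5}{2}$ ($G = - \frac{\left(-1\right) 5}{2} = \left(- \frac{1}{2}\right) \left(-5\right) = \frac{5}{2} \approx 2.5$)
$X = -838$ ($X = -579 - 259 = -838$)
$W{\left(q \right)} = -3 - 3 q$ ($W{\left(q \right)} = -3 + q \left(-3\right) = -3 - 3 q$)
$D{\left(m \right)} = - \frac{5}{6}$ ($D{\left(m \right)} = - \frac{5}{\left(-3\right) \left(1 - 3\right)} = - \frac{5}{\left(-3\right) \left(-2\right)} = - \frac{5}{6}$)
$E = \frac{3415}{6}$ ($E = 570 - \frac{5}{6} = \frac{3415}{6} \approx 569.17$)
$E + X = \frac{3415}{6} - 838 = - \frac{1613}{6}$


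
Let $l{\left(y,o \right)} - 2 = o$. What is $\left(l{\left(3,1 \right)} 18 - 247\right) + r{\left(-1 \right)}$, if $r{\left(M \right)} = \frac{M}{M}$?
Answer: $-192$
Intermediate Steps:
$r{\left(M \right)} = 1$
$l{\left(y,o \right)} = 2 + o$
$\left(l{\left(3,1 \right)} 18 - 247\right) + r{\left(-1 \right)} = \left(\left(2 + 1\right) 18 - 247\right) + 1 = \left(3 \cdot 18 - 247\right) + 1 = \left(54 - 247\right) + 1 = -193 + 1 = -192$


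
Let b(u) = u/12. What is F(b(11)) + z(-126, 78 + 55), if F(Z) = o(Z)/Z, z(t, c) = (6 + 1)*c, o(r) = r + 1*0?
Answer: 932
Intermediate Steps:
o(r) = r (o(r) = r + 0 = r)
z(t, c) = 7*c
b(u) = u/12 (b(u) = u*(1/12) = u/12)
F(Z) = 1 (F(Z) = Z/Z = 1)
F(b(11)) + z(-126, 78 + 55) = 1 + 7*(78 + 55) = 1 + 7*133 = 1 + 931 = 932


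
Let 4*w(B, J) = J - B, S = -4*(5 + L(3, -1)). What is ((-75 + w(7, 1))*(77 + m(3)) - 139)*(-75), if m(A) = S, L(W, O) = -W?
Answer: 812625/2 ≈ 4.0631e+5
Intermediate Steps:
S = -8 (S = -4*(5 - 1*3) = -4*(5 - 3) = -4*2 = -8)
m(A) = -8
w(B, J) = -B/4 + J/4 (w(B, J) = (J - B)/4 = -B/4 + J/4)
((-75 + w(7, 1))*(77 + m(3)) - 139)*(-75) = ((-75 + (-1/4*7 + (1/4)*1))*(77 - 8) - 139)*(-75) = ((-75 + (-7/4 + 1/4))*69 - 139)*(-75) = ((-75 - 3/2)*69 - 139)*(-75) = (-153/2*69 - 139)*(-75) = (-10557/2 - 139)*(-75) = -10835/2*(-75) = 812625/2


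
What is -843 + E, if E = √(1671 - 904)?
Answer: -843 + √767 ≈ -815.31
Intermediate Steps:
E = √767 ≈ 27.695
-843 + E = -843 + √767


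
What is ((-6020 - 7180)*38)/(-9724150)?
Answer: 10032/194483 ≈ 0.051583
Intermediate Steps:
((-6020 - 7180)*38)/(-9724150) = -13200*38*(-1/9724150) = -501600*(-1/9724150) = 10032/194483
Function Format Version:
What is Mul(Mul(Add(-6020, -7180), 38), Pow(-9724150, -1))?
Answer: Rational(10032, 194483) ≈ 0.051583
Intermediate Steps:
Mul(Mul(Add(-6020, -7180), 38), Pow(-9724150, -1)) = Mul(Mul(-13200, 38), Rational(-1, 9724150)) = Mul(-501600, Rational(-1, 9724150)) = Rational(10032, 194483)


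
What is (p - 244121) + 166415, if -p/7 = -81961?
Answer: 496021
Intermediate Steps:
p = 573727 (p = -7*(-81961) = 573727)
(p - 244121) + 166415 = (573727 - 244121) + 166415 = 329606 + 166415 = 496021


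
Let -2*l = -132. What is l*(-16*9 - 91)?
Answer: -15510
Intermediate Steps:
l = 66 (l = -1/2*(-132) = 66)
l*(-16*9 - 91) = 66*(-16*9 - 91) = 66*(-144 - 91) = 66*(-235) = -15510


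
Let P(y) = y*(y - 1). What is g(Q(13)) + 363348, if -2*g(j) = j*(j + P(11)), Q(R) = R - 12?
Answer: 726585/2 ≈ 3.6329e+5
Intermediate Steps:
Q(R) = -12 + R
P(y) = y*(-1 + y)
g(j) = -j*(110 + j)/2 (g(j) = -j*(j + 11*(-1 + 11))/2 = -j*(j + 11*10)/2 = -j*(j + 110)/2 = -j*(110 + j)/2)
g(Q(13)) + 363348 = -(-12 + 13)*(110 + (-12 + 13))/2 + 363348 = -1/2*1*(110 + 1) + 363348 = -1/2*1*111 + 363348 = -111/2 + 363348 = 726585/2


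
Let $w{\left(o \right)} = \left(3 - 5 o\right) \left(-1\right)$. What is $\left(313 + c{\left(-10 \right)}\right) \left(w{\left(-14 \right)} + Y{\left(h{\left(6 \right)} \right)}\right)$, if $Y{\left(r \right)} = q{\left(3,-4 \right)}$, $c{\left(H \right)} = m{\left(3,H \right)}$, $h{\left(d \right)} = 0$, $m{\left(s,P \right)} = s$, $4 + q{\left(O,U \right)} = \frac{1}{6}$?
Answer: $- \frac{72838}{3} \approx -24279.0$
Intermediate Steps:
$q{\left(O,U \right)} = - \frac{23}{6}$ ($q{\left(O,U \right)} = -4 + \frac{1}{6} = - \frac{23}{6}$)
$c{\left(H \right)} = 3$
$w{\left(o \right)} = -3 + 5 o$
$Y{\left(r \right)} = - \frac{23}{6}$
$\left(313 + c{\left(-10 \right)}\right) \left(w{\left(-14 \right)} + Y{\left(h{\left(6 \right)} \right)}\right) = \left(313 + 3\right) \left(\left(-3 + 5 \left(-14\right)\right) - \frac{23}{6}\right) = 316 \left(\left(-3 - 70\right) - \frac{23}{6}\right) = 316 \left(-73 - \frac{23}{6}\right) = 316 \left(- \frac{461}{6}\right) = - \frac{72838}{3}$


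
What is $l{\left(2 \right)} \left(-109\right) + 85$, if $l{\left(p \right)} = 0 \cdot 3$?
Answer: $85$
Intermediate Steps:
$l{\left(p \right)} = 0$
$l{\left(2 \right)} \left(-109\right) + 85 = 0 \left(-109\right) + 85 = 0 + 85 = 85$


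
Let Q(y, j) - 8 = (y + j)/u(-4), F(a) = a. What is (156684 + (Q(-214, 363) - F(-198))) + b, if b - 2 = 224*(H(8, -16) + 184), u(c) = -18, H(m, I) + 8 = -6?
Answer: 3509347/18 ≈ 1.9496e+5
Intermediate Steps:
H(m, I) = -14 (H(m, I) = -8 - 6 = -14)
Q(y, j) = 8 - j/18 - y/18 (Q(y, j) = 8 + (y + j)/(-18) = 8 + (j + y)*(-1/18) = 8 + (-j/18 - y/18) = 8 - j/18 - y/18)
b = 38082 (b = 2 + 224*(-14 + 184) = 2 + 224*170 = 2 + 38080 = 38082)
(156684 + (Q(-214, 363) - F(-198))) + b = (156684 + ((8 - 1/18*363 - 1/18*(-214)) - 1*(-198))) + 38082 = (156684 + ((8 - 121/6 + 107/9) + 198)) + 38082 = (156684 + (-5/18 + 198)) + 38082 = (156684 + 3559/18) + 38082 = 2823871/18 + 38082 = 3509347/18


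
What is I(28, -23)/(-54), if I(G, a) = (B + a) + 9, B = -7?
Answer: 7/18 ≈ 0.38889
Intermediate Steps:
I(G, a) = 2 + a (I(G, a) = (-7 + a) + 9 = 2 + a)
I(28, -23)/(-54) = (2 - 23)/(-54) = -21*(-1/54) = 7/18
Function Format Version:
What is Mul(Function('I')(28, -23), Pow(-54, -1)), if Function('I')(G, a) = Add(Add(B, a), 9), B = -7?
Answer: Rational(7, 18) ≈ 0.38889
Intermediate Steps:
Function('I')(G, a) = Add(2, a) (Function('I')(G, a) = Add(Add(-7, a), 9) = Add(2, a))
Mul(Function('I')(28, -23), Pow(-54, -1)) = Mul(Add(2, -23), Pow(-54, -1)) = Mul(-21, Rational(-1, 54)) = Rational(7, 18)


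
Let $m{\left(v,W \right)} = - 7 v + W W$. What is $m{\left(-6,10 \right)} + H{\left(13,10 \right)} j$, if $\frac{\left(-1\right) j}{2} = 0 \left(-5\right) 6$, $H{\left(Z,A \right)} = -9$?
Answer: $142$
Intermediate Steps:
$j = 0$ ($j = - 2 \cdot 0 \left(-5\right) 6 = - 2 \cdot 0 \cdot 6 = \left(-2\right) 0 = 0$)
$m{\left(v,W \right)} = W^{2} - 7 v$ ($m{\left(v,W \right)} = - 7 v + W^{2} = W^{2} - 7 v$)
$m{\left(-6,10 \right)} + H{\left(13,10 \right)} j = \left(10^{2} - -42\right) - 0 = \left(100 + 42\right) + 0 = 142 + 0 = 142$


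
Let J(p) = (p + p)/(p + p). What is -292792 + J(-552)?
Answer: -292791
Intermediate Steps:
J(p) = 1 (J(p) = (2*p)/((2*p)) = (2*p)*(1/(2*p)) = 1)
-292792 + J(-552) = -292792 + 1 = -292791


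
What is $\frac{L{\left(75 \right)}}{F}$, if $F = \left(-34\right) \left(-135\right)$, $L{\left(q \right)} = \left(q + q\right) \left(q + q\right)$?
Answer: $\frac{250}{51} \approx 4.902$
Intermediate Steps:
$L{\left(q \right)} = 4 q^{2}$ ($L{\left(q \right)} = 2 q 2 q = 4 q^{2}$)
$F = 4590$
$\frac{L{\left(75 \right)}}{F} = \frac{4 \cdot 75^{2}}{4590} = 4 \cdot 5625 \cdot \frac{1}{4590} = 22500 \cdot \frac{1}{4590} = \frac{250}{51}$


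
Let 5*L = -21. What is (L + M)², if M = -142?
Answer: 534361/25 ≈ 21374.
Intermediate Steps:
L = -21/5 (L = (⅕)*(-21) = -21/5 ≈ -4.2000)
(L + M)² = (-21/5 - 142)² = (-731/5)² = 534361/25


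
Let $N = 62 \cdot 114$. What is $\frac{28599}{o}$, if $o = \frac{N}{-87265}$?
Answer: $- \frac{26835395}{76} \approx -3.531 \cdot 10^{5}$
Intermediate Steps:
$N = 7068$
$o = - \frac{228}{2815}$ ($o = \frac{7068}{-87265} = 7068 \left(- \frac{1}{87265}\right) = - \frac{228}{2815} \approx -0.080995$)
$\frac{28599}{o} = \frac{28599}{- \frac{228}{2815}} = 28599 \left(- \frac{2815}{228}\right) = - \frac{26835395}{76}$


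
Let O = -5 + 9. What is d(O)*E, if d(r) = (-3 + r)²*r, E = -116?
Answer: -464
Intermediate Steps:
O = 4
d(r) = r*(-3 + r)²
d(O)*E = (4*(-3 + 4)²)*(-116) = (4*1²)*(-116) = (4*1)*(-116) = 4*(-116) = -464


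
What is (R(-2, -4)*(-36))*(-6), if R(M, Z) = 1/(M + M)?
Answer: -54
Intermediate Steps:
R(M, Z) = 1/(2*M)
(R(-2, -4)*(-36))*(-6) = (((½)/(-2))*(-36))*(-6) = (((½)*(-½))*(-36))*(-6) = -¼*(-36)*(-6) = 9*(-6) = -54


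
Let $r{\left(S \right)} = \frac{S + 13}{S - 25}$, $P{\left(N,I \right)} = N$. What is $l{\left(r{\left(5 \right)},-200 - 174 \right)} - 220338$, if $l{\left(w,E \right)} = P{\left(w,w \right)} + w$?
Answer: $- \frac{1101699}{5} \approx -2.2034 \cdot 10^{5}$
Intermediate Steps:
$r{\left(S \right)} = \frac{13 + S}{-25 + S}$
$l{\left(w,E \right)} = 2 w$ ($l{\left(w,E \right)} = w + w = 2 w$)
$l{\left(r{\left(5 \right)},-200 - 174 \right)} - 220338 = 2 \frac{13 + 5}{-25 + 5} - 220338 = 2 \frac{1}{-20} \cdot 18 - 220338 = 2 \left(\left(- \frac{1}{20}\right) 18\right) - 220338 = 2 \left(- \frac{9}{10}\right) - 220338 = - \frac{9}{5} - 220338 = - \frac{1101699}{5}$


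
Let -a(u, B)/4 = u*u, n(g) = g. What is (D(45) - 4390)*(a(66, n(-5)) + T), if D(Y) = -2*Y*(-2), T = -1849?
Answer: 81139330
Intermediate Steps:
a(u, B) = -4*u² (a(u, B) = -4*u*u = -4*u²)
D(Y) = 4*Y
(D(45) - 4390)*(a(66, n(-5)) + T) = (4*45 - 4390)*(-4*66² - 1849) = (180 - 4390)*(-4*4356 - 1849) = -4210*(-17424 - 1849) = -4210*(-19273) = 81139330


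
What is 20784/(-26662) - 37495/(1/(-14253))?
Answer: 7124302818393/13331 ≈ 5.3442e+8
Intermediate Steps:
20784/(-26662) - 37495/(1/(-14253)) = 20784*(-1/26662) - 37495/(-1/14253) = -10392/13331 - 37495*(-14253) = -10392/13331 + 534416235 = 7124302818393/13331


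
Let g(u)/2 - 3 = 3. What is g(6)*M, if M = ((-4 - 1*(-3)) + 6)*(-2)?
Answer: -120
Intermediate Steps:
g(u) = 12 (g(u) = 6 + 2*3 = 6 + 6 = 12)
M = -10 (M = ((-4 + 3) + 6)*(-2) = (-1 + 6)*(-2) = 5*(-2) = -10)
g(6)*M = 12*(-10) = -120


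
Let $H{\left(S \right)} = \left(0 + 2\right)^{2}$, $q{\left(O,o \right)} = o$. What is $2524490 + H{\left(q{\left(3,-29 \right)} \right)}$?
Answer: $2524494$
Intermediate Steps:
$H{\left(S \right)} = 4$ ($H{\left(S \right)} = 2^{2} = 4$)
$2524490 + H{\left(q{\left(3,-29 \right)} \right)} = 2524490 + 4 = 2524494$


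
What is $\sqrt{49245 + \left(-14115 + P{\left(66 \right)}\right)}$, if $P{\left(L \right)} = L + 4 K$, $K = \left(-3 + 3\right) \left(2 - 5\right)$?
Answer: $2 \sqrt{8799} \approx 187.61$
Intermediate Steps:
$K = 0$ ($K = 0 \left(-3\right) = 0$)
$P{\left(L \right)} = L$ ($P{\left(L \right)} = L + 4 \cdot 0 = L + 0 = L$)
$\sqrt{49245 + \left(-14115 + P{\left(66 \right)}\right)} = \sqrt{49245 + \left(-14115 + 66\right)} = \sqrt{49245 - 14049} = \sqrt{35196} = 2 \sqrt{8799}$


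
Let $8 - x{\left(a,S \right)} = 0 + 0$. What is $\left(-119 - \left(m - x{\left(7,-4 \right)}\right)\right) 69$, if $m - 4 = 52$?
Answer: $-11523$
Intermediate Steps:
$m = 56$ ($m = 4 + 52 = 56$)
$x{\left(a,S \right)} = 8$ ($x{\left(a,S \right)} = 8 - \left(0 + 0\right) = 8 - 0 = 8 + 0 = 8$)
$\left(-119 - \left(m - x{\left(7,-4 \right)}\right)\right) 69 = \left(-119 + \left(8 - 56\right)\right) 69 = \left(-119 - 48\right) 69 = \left(-167\right) 69 = -11523$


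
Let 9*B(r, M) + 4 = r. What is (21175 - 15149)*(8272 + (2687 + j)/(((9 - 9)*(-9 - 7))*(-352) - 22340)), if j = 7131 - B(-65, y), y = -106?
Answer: 1670286568519/33510 ≈ 4.9844e+7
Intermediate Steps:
B(r, M) = -4/9 + r/9
j = 21416/3 (j = 7131 - (-4/9 + (⅑)*(-65)) = 7131 - (-4/9 - 65/9) = 7131 - 1*(-23/3) = 7131 + 23/3 = 21416/3 ≈ 7138.7)
(21175 - 15149)*(8272 + (2687 + j)/(((9 - 9)*(-9 - 7))*(-352) - 22340)) = (21175 - 15149)*(8272 + (2687 + 21416/3)/(((9 - 9)*(-9 - 7))*(-352) - 22340)) = 6026*(8272 + 29477/(3*((0*(-16))*(-352) - 22340))) = 6026*(8272 + 29477/(3*(0*(-352) - 22340))) = 6026*(8272 + 29477/(3*(0 - 22340))) = 6026*(8272 + (29477/3)/(-22340)) = 6026*(8272 + (29477/3)*(-1/22340)) = 6026*(8272 - 29477/67020) = 6026*(554359963/67020) = 1670286568519/33510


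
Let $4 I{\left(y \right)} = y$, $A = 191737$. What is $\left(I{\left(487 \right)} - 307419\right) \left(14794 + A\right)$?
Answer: $- \frac{253865633359}{4} \approx -6.3466 \cdot 10^{10}$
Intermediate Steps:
$I{\left(y \right)} = \frac{y}{4}$
$\left(I{\left(487 \right)} - 307419\right) \left(14794 + A\right) = \left(\frac{1}{4} \cdot 487 - 307419\right) \left(14794 + 191737\right) = \left(\frac{487}{4} - 307419\right) 206531 = \left(- \frac{1229189}{4}\right) 206531 = - \frac{253865633359}{4}$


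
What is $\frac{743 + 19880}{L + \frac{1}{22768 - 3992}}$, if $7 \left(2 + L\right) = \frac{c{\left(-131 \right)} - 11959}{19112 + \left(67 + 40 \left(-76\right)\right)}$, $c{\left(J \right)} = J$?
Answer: $- \frac{43745116752904}{4469250963} \approx -9788.0$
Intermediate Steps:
$L = - \frac{238036}{112973}$ ($L = -2 + \frac{\left(-131 - 11959\right) \frac{1}{19112 + \left(67 + 40 \left(-76\right)\right)}}{7} = -2 + \frac{\left(-12090\right) \frac{1}{19112 + \left(67 - 3040\right)}}{7} = -2 + \frac{\left(-12090\right) \frac{1}{19112 - 2973}}{7} = -2 + \frac{\left(-12090\right) \frac{1}{16139}}{7} = -2 + \frac{1}{7} \left(- \frac{12090}{16139}\right) = -2 - \frac{12090}{112973} = - \frac{238036}{112973} \approx -2.107$)
$\frac{743 + 19880}{L + \frac{1}{22768 - 3992}} = \frac{743 + 19880}{- \frac{238036}{112973} + \frac{1}{22768 - 3992}} = \frac{20623}{- \frac{238036}{112973} + \frac{1}{18776}} = \frac{20623}{- \frac{4469250963}{2121181048}} = 20623 \left(- \frac{2121181048}{4469250963}\right) = - \frac{43745116752904}{4469250963}$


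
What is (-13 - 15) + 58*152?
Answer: 8788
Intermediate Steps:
(-13 - 15) + 58*152 = -28 + 8816 = 8788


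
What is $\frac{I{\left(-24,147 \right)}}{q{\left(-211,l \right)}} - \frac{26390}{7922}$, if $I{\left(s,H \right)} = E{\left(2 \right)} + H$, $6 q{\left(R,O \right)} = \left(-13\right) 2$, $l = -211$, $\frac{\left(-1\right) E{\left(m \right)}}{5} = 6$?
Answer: $- \frac{120142}{3961} \approx -30.331$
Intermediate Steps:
$E{\left(m \right)} = -30$ ($E{\left(m \right)} = \left(-5\right) 6 = -30$)
$q{\left(R,O \right)} = - \frac{13}{3}$ ($q{\left(R,O \right)} = \frac{\left(-13\right) 2}{6} = \frac{1}{6} \left(-26\right) = - \frac{13}{3}$)
$I{\left(s,H \right)} = -30 + H$
$\frac{I{\left(-24,147 \right)}}{q{\left(-211,l \right)}} - \frac{26390}{7922} = \frac{-30 + 147}{- \frac{13}{3}} - \frac{26390}{7922} = 117 \left(- \frac{3}{13}\right) - \frac{13195}{3961} = -27 - \frac{13195}{3961} = - \frac{120142}{3961}$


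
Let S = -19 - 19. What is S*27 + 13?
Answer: -1013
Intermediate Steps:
S = -38
S*27 + 13 = -38*27 + 13 = -1026 + 13 = -1013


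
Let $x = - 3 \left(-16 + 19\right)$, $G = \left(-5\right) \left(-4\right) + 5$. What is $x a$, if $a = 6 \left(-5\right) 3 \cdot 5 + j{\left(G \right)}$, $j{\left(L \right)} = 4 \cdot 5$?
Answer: $3870$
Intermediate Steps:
$G = 25$ ($G = 20 + 5 = 25$)
$j{\left(L \right)} = 20$
$x = -9$ ($x = \left(-3\right) 3 = -9$)
$a = -430$ ($a = 6 \left(-5\right) 3 \cdot 5 + 20 = \left(-30\right) 3 \cdot 5 + 20 = \left(-90\right) 5 + 20 = -450 + 20 = -430$)
$x a = \left(-9\right) \left(-430\right) = 3870$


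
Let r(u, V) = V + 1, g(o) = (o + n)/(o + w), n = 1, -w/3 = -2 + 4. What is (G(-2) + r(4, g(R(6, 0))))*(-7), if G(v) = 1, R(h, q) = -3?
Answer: -140/9 ≈ -15.556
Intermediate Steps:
w = -6 (w = -3*(-2 + 4) = -3*2 = -6)
g(o) = (1 + o)/(-6 + o) (g(o) = (o + 1)/(o - 6) = (1 + o)/(-6 + o))
r(u, V) = 1 + V
(G(-2) + r(4, g(R(6, 0))))*(-7) = (1 + (1 + (1 - 3)/(-6 - 3)))*(-7) = (1 + (1 - 2/(-9)))*(-7) = (1 + (1 - ⅑*(-2)))*(-7) = (1 + (1 + 2/9))*(-7) = (1 + 11/9)*(-7) = (20/9)*(-7) = -140/9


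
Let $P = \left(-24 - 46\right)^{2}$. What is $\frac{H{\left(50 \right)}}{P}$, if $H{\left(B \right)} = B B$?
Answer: $\frac{25}{49} \approx 0.5102$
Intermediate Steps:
$H{\left(B \right)} = B^{2}$
$P = 4900$ ($P = \left(-70\right)^{2} = 4900$)
$\frac{H{\left(50 \right)}}{P} = \frac{50^{2}}{4900} = 2500 \cdot \frac{1}{4900} = \frac{25}{49}$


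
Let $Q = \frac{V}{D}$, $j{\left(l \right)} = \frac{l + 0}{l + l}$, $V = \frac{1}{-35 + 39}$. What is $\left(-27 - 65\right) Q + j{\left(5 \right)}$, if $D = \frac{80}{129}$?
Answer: $- \frac{2927}{80} \approx -36.588$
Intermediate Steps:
$V = \frac{1}{4} \approx 0.25$
$D = \frac{80}{129}$ ($D = 80 \cdot \frac{1}{129} = \frac{80}{129} \approx 0.62016$)
$j{\left(l \right)} = \frac{1}{2}$ ($j{\left(l \right)} = \frac{l}{2 l} = l \frac{1}{2 l} = \frac{1}{2}$)
$Q = \frac{129}{320}$ ($Q = \frac{1}{4 \cdot \frac{80}{129}} = \frac{1}{4} \cdot \frac{129}{80} = \frac{129}{320} \approx 0.40312$)
$\left(-27 - 65\right) Q + j{\left(5 \right)} = \left(-27 - 65\right) \frac{129}{320} + \frac{1}{2} = \left(-92\right) \frac{129}{320} + \frac{1}{2} = - \frac{2967}{80} + \frac{1}{2} = - \frac{2927}{80}$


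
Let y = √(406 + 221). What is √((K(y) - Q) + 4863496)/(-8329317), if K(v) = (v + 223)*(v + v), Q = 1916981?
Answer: -√(2947769 + 446*√627)/8329317 ≈ -0.00020652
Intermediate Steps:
y = √627 ≈ 25.040
K(v) = 2*v*(223 + v) (K(v) = (223 + v)*(2*v) = 2*v*(223 + v))
√((K(y) - Q) + 4863496)/(-8329317) = √((2*√627*(223 + √627) - 1*1916981) + 4863496)/(-8329317) = √((2*√627*(223 + √627) - 1916981) + 4863496)*(-1/8329317) = √((-1916981 + 2*√627*(223 + √627)) + 4863496)*(-1/8329317) = √(2946515 + 2*√627*(223 + √627))*(-1/8329317) = -√(2946515 + 2*√627*(223 + √627))/8329317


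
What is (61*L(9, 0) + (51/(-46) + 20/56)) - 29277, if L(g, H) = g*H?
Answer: -4713718/161 ≈ -29278.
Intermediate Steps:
L(g, H) = H*g
(61*L(9, 0) + (51/(-46) + 20/56)) - 29277 = (61*(0*9) + (51/(-46) + 20/56)) - 29277 = (61*0 + (51*(-1/46) + 20*(1/56))) - 29277 = (0 + (-51/46 + 5/14)) - 29277 = (0 - 121/161) - 29277 = -121/161 - 29277 = -4713718/161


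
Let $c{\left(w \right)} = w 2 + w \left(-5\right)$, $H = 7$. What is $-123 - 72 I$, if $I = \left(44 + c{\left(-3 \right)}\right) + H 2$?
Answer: $-4947$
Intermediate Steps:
$c{\left(w \right)} = - 3 w$ ($c{\left(w \right)} = 2 w - 5 w = - 3 w$)
$I = 67$ ($I = \left(44 - -9\right) + 7 \cdot 2 = \left(44 + 9\right) + 14 = 53 + 14 = 67$)
$-123 - 72 I = -123 - 4824 = -4947$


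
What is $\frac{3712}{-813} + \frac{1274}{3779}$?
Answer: $- \frac{12991886}{3072327} \approx -4.2287$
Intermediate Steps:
$\frac{3712}{-813} + \frac{1274}{3779} = 3712 \left(- \frac{1}{813}\right) + 1274 \cdot \frac{1}{3779} = - \frac{3712}{813} + \frac{1274}{3779} = - \frac{12991886}{3072327}$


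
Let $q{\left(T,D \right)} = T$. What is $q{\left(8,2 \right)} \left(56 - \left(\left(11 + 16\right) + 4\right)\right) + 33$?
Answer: $233$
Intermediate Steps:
$q{\left(8,2 \right)} \left(56 - \left(\left(11 + 16\right) + 4\right)\right) + 33 = 8 \left(56 - \left(\left(11 + 16\right) + 4\right)\right) + 33 = 8 \left(56 - \left(27 + 4\right)\right) + 33 = 8 \left(56 - 31\right) + 33 = 8 \cdot 25 + 33 = 200 + 33 = 233$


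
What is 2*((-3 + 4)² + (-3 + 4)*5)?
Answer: 12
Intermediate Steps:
2*((-3 + 4)² + (-3 + 4)*5) = 2*(1² + 1*5) = 2*(1 + 5) = 2*6 = 12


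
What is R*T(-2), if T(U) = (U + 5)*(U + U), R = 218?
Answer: -2616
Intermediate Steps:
T(U) = 2*U*(5 + U) (T(U) = (5 + U)*(2*U) = 2*U*(5 + U))
R*T(-2) = 218*(2*(-2)*(5 - 2)) = 218*(2*(-2)*3) = 218*(-12) = -2616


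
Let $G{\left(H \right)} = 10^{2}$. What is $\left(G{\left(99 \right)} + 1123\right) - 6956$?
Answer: $-5733$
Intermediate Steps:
$G{\left(H \right)} = 100$
$\left(G{\left(99 \right)} + 1123\right) - 6956 = \left(100 + 1123\right) - 6956 = 1223 - 6956 = -5733$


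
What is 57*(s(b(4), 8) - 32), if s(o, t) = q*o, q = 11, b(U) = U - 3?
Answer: -1197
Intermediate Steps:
b(U) = -3 + U
s(o, t) = 11*o
57*(s(b(4), 8) - 32) = 57*(11*(-3 + 4) - 32) = 57*(11*1 - 32) = 57*(11 - 32) = 57*(-21) = -1197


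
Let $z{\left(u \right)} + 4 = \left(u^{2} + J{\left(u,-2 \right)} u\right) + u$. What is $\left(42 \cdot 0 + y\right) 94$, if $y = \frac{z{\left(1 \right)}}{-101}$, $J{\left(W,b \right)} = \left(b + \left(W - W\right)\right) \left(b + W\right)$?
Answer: $0$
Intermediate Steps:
$J{\left(W,b \right)} = b \left(W + b\right)$ ($J{\left(W,b \right)} = \left(b + 0\right) \left(W + b\right) = b \left(W + b\right)$)
$z{\left(u \right)} = -4 + u + u^{2} + u \left(4 - 2 u\right)$ ($z{\left(u \right)} = -4 + \left(\left(u^{2} + - 2 \left(u - 2\right) u\right) + u\right) = -4 + \left(\left(u^{2} + - 2 \left(-2 + u\right) u\right) + u\right) = -4 + \left(\left(u^{2} + \left(4 - 2 u\right) u\right) + u\right) = -4 + \left(\left(u^{2} + u \left(4 - 2 u\right)\right) + u\right) = -4 + \left(u + u^{2} + u \left(4 - 2 u\right)\right) = -4 + u + u^{2} + u \left(4 - 2 u\right)$)
$y = 0$ ($y = \frac{-4 - 1^{2} + 5 \cdot 1}{-101} = \left(-4 - 1 + 5\right) \left(- \frac{1}{101}\right) = 0 \left(- \frac{1}{101}\right) = 0$)
$\left(42 \cdot 0 + y\right) 94 = \left(42 \cdot 0 + 0\right) 94 = \left(0 + 0\right) 94 = 0 \cdot 94 = 0$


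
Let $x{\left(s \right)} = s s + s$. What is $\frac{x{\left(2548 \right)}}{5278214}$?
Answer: $\frac{3247426}{2639107} \approx 1.2305$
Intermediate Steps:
$x{\left(s \right)} = s + s^{2}$ ($x{\left(s \right)} = s^{2} + s = s + s^{2}$)
$\frac{x{\left(2548 \right)}}{5278214} = \frac{2548 \left(1 + 2548\right)}{5278214} = 2548 \cdot 2549 \cdot \frac{1}{5278214} = 6494852 \cdot \frac{1}{5278214} = \frac{3247426}{2639107}$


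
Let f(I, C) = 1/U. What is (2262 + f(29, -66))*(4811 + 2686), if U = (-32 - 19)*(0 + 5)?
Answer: 84790923/5 ≈ 1.6958e+7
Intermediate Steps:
U = -255 (U = -51*5 = -255)
f(I, C) = -1/255 (f(I, C) = 1/(-255) = -1/255)
(2262 + f(29, -66))*(4811 + 2686) = (2262 - 1/255)*(4811 + 2686) = (576809/255)*7497 = 84790923/5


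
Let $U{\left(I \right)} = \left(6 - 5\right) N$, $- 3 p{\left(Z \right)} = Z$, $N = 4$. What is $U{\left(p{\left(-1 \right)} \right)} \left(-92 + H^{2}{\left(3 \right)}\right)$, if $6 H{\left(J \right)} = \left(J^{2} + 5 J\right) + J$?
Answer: $-287$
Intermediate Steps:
$p{\left(Z \right)} = - \frac{Z}{3}$
$U{\left(I \right)} = 4$ ($U{\left(I \right)} = \left(6 - 5\right) 4 = 1 \cdot 4 = 4$)
$H{\left(J \right)} = J + \frac{J^{2}}{6}$ ($H{\left(J \right)} = \frac{\left(J^{2} + 5 J\right) + J}{6} = \frac{J^{2} + 6 J}{6} = J + \frac{J^{2}}{6}$)
$U{\left(p{\left(-1 \right)} \right)} \left(-92 + H^{2}{\left(3 \right)}\right) = 4 \left(-92 + \left(\frac{1}{6} \cdot 3 \left(6 + 3\right)\right)^{2}\right) = 4 \left(-92 + \left(\frac{1}{6} \cdot 3 \cdot 9\right)^{2}\right) = 4 \left(-92 + \left(\frac{9}{2}\right)^{2}\right) = 4 \left(-92 + \frac{81}{4}\right) = 4 \left(- \frac{287}{4}\right) = -287$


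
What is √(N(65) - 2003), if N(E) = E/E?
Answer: I*√2002 ≈ 44.744*I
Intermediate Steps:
N(E) = 1
√(N(65) - 2003) = √(1 - 2003) = √(-2002) = I*√2002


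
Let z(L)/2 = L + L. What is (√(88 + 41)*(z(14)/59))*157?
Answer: 8792*√129/59 ≈ 1692.5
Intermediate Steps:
z(L) = 4*L (z(L) = 2*(L + L) = 2*(2*L) = 4*L)
(√(88 + 41)*(z(14)/59))*157 = (√(88 + 41)*((4*14)/59))*157 = (√129*(56*(1/59)))*157 = (√129*(56/59))*157 = (56*√129/59)*157 = 8792*√129/59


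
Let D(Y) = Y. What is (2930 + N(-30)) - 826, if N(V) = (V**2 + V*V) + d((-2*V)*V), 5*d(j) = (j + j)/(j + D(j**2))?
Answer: 35116478/8995 ≈ 3904.0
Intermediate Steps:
d(j) = 2*j/(5*(j + j**2)) (d(j) = ((j + j)/(j + j**2))/5 = ((2*j)/(j + j**2))/5 = (2*j/(j + j**2))/5 = 2*j/(5*(j + j**2)))
N(V) = 2*V**2 + 2/(5*(1 - 2*V**2)) (N(V) = (V**2 + V*V) + 2/(5*(1 + (-2*V)*V)) = (V**2 + V**2) + 2/(5*(1 - 2*V**2)) = 2*V**2 + 2/(5*(1 - 2*V**2)))
(2930 + N(-30)) - 826 = (2930 + 2*(-1 - 5*(-30)**2 + 10*(-30)**4)/(5*(-1 + 2*(-30)**2))) - 826 = (2930 + 2*(-1 - 5*900 + 10*810000)/(5*(-1 + 2*900))) - 826 = (2930 + 2*(-1 - 4500 + 8100000)/(5*(-1 + 1800))) - 826 = (2930 + (2/5)*8095499/1799) - 826 = (2930 + (2/5)*(1/1799)*8095499) - 826 = (2930 + 16190998/8995) - 826 = 42546348/8995 - 826 = 35116478/8995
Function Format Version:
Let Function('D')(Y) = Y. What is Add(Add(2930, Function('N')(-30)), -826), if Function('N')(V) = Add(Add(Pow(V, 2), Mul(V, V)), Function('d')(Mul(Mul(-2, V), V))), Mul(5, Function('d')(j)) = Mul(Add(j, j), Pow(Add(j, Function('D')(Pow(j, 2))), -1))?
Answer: Rational(35116478, 8995) ≈ 3904.0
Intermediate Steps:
Function('d')(j) = Mul(Rational(2, 5), j, Pow(Add(j, Pow(j, 2)), -1)) (Function('d')(j) = Mul(Rational(1, 5), Mul(Add(j, j), Pow(Add(j, Pow(j, 2)), -1))) = Mul(Rational(1, 5), Mul(Mul(2, j), Pow(Add(j, Pow(j, 2)), -1))) = Mul(Rational(1, 5), Mul(2, j, Pow(Add(j, Pow(j, 2)), -1))) = Mul(Rational(2, 5), j, Pow(Add(j, Pow(j, 2)), -1)))
Function('N')(V) = Add(Mul(2, Pow(V, 2)), Mul(Rational(2, 5), Pow(Add(1, Mul(-2, Pow(V, 2))), -1))) (Function('N')(V) = Add(Add(Pow(V, 2), Mul(V, V)), Mul(Rational(2, 5), Pow(Add(1, Mul(Mul(-2, V), V)), -1))) = Add(Add(Pow(V, 2), Pow(V, 2)), Mul(Rational(2, 5), Pow(Add(1, Mul(-2, Pow(V, 2))), -1))) = Add(Mul(2, Pow(V, 2)), Mul(Rational(2, 5), Pow(Add(1, Mul(-2, Pow(V, 2))), -1))))
Add(Add(2930, Function('N')(-30)), -826) = Add(Add(2930, Mul(Rational(2, 5), Pow(Add(-1, Mul(2, Pow(-30, 2))), -1), Add(-1, Mul(-5, Pow(-30, 2)), Mul(10, Pow(-30, 4))))), -826) = Add(Add(2930, Mul(Rational(2, 5), Pow(Add(-1, Mul(2, 900)), -1), Add(-1, Mul(-5, 900), Mul(10, 810000)))), -826) = Add(Add(2930, Mul(Rational(2, 5), Pow(Add(-1, 1800), -1), Add(-1, -4500, 8100000))), -826) = Add(Add(2930, Mul(Rational(2, 5), Pow(1799, -1), 8095499)), -826) = Add(Add(2930, Mul(Rational(2, 5), Rational(1, 1799), 8095499)), -826) = Add(Add(2930, Rational(16190998, 8995)), -826) = Add(Rational(42546348, 8995), -826) = Rational(35116478, 8995)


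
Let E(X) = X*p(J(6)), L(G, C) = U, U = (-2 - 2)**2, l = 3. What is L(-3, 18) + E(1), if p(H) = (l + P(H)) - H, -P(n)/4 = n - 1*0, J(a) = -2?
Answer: 29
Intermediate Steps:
U = 16 (U = (-4)**2 = 16)
P(n) = -4*n (P(n) = -4*(n - 1*0) = -4*(n + 0) = -4*n)
L(G, C) = 16
p(H) = 3 - 5*H (p(H) = (3 - 4*H) - H = 3 - 5*H)
E(X) = 13*X (E(X) = X*(3 - 5*(-2)) = X*(3 + 10) = X*13 = 13*X)
L(-3, 18) + E(1) = 16 + 13*1 = 16 + 13 = 29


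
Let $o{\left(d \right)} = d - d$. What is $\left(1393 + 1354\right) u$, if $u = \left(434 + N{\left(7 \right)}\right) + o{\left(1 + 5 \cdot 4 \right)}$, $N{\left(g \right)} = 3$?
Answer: $1200439$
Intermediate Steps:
$o{\left(d \right)} = 0$
$u = 437$ ($u = \left(434 + 3\right) + 0 = 437 + 0 = 437$)
$\left(1393 + 1354\right) u = \left(1393 + 1354\right) 437 = 2747 \cdot 437 = 1200439$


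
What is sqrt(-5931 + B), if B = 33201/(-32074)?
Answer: 3*I*sqrt(13837937830)/4582 ≈ 77.02*I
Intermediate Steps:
B = -4743/4582 (B = 33201*(-1/32074) = -4743/4582 ≈ -1.0351)
sqrt(-5931 + B) = sqrt(-5931 - 4743/4582) = sqrt(-27180585/4582) = 3*I*sqrt(13837937830)/4582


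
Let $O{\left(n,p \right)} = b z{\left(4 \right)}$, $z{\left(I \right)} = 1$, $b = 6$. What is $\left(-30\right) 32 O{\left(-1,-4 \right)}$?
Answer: $-5760$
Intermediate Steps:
$O{\left(n,p \right)} = 6$ ($O{\left(n,p \right)} = 6 \cdot 1 = 6$)
$\left(-30\right) 32 O{\left(-1,-4 \right)} = \left(-30\right) 32 \cdot 6 = \left(-960\right) 6 = -5760$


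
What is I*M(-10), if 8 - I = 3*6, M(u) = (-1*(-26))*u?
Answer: 2600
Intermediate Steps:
M(u) = 26*u
I = -10 (I = 8 - 3*6 = 8 - 1*18 = 8 - 18 = -10)
I*M(-10) = -260*(-10) = -10*(-260) = 2600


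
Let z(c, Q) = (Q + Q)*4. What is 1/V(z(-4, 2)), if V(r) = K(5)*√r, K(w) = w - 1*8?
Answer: -1/12 ≈ -0.083333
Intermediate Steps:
K(w) = -8 + w (K(w) = w - 8 = -8 + w)
z(c, Q) = 8*Q (z(c, Q) = (2*Q)*4 = 8*Q)
V(r) = -3*√r (V(r) = (-8 + 5)*√r = -3*√r)
1/V(z(-4, 2)) = 1/(-3*√(8*2)) = 1/(-3*√16) = 1/(-3*4) = 1/(-12) = -1/12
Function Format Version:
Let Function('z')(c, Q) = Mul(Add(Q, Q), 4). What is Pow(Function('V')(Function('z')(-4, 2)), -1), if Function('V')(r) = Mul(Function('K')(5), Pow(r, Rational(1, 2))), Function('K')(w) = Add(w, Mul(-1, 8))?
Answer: Rational(-1, 12) ≈ -0.083333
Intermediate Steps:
Function('K')(w) = Add(-8, w) (Function('K')(w) = Add(w, -8) = Add(-8, w))
Function('z')(c, Q) = Mul(8, Q) (Function('z')(c, Q) = Mul(Mul(2, Q), 4) = Mul(8, Q))
Function('V')(r) = Mul(-3, Pow(r, Rational(1, 2))) (Function('V')(r) = Mul(Add(-8, 5), Pow(r, Rational(1, 2))) = Mul(-3, Pow(r, Rational(1, 2))))
Pow(Function('V')(Function('z')(-4, 2)), -1) = Pow(Mul(-3, Pow(Mul(8, 2), Rational(1, 2))), -1) = Pow(Mul(-3, Pow(16, Rational(1, 2))), -1) = Pow(Mul(-3, 4), -1) = Pow(-12, -1) = Rational(-1, 12)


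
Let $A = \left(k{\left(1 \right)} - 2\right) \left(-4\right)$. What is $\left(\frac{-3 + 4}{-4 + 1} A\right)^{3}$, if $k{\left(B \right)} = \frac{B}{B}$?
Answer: $- \frac{64}{27} \approx -2.3704$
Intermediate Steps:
$k{\left(B \right)} = 1$
$A = 4$ ($A = \left(1 - 2\right) \left(-4\right) = \left(-1\right) \left(-4\right) = 4$)
$\left(\frac{-3 + 4}{-4 + 1} A\right)^{3} = \left(\frac{-3 + 4}{-4 + 1} \cdot 4\right)^{3} = \left(1 \frac{1}{-3} \cdot 4\right)^{3} = \left(1 \left(- \frac{1}{3}\right) 4\right)^{3} = \left(\left(- \frac{1}{3}\right) 4\right)^{3} = \left(- \frac{4}{3}\right)^{3} = - \frac{64}{27}$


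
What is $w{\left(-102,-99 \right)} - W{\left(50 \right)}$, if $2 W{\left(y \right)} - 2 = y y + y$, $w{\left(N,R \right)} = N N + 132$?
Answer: $9260$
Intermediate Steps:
$w{\left(N,R \right)} = 132 + N^{2}$ ($w{\left(N,R \right)} = N^{2} + 132 = 132 + N^{2}$)
$W{\left(y \right)} = 1 + \frac{y}{2} + \frac{y^{2}}{2}$ ($W{\left(y \right)} = 1 + \frac{y y + y}{2} = 1 + \frac{y^{2} + y}{2} = 1 + \frac{y + y^{2}}{2} = 1 + \left(\frac{y}{2} + \frac{y^{2}}{2}\right) = 1 + \frac{y}{2} + \frac{y^{2}}{2}$)
$w{\left(-102,-99 \right)} - W{\left(50 \right)} = \left(132 + \left(-102\right)^{2}\right) - \left(1 + \frac{1}{2} \cdot 50 + \frac{50^{2}}{2}\right) = \left(132 + 10404\right) - \left(1 + 25 + \frac{1}{2} \cdot 2500\right) = 10536 - \left(1 + 25 + 1250\right) = 10536 - 1276 = 9260$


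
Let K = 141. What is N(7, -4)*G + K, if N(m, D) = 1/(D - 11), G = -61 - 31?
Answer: 2207/15 ≈ 147.13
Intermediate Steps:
G = -92
N(m, D) = 1/(-11 + D)
N(7, -4)*G + K = -92/(-11 - 4) + 141 = -92/(-15) + 141 = -1/15*(-92) + 141 = 92/15 + 141 = 2207/15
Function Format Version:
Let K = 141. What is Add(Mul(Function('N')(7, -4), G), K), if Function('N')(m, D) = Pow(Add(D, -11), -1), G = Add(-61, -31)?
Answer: Rational(2207, 15) ≈ 147.13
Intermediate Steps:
G = -92
Function('N')(m, D) = Pow(Add(-11, D), -1)
Add(Mul(Function('N')(7, -4), G), K) = Add(Mul(Pow(Add(-11, -4), -1), -92), 141) = Add(Mul(Pow(-15, -1), -92), 141) = Add(Mul(Rational(-1, 15), -92), 141) = Add(Rational(92, 15), 141) = Rational(2207, 15)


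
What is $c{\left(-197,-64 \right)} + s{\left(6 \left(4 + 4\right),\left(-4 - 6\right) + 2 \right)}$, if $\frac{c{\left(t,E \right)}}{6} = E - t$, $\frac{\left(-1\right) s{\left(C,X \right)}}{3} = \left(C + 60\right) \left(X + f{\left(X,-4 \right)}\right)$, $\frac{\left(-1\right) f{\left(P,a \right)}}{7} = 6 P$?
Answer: $-105474$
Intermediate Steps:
$f{\left(P,a \right)} = - 42 P$ ($f{\left(P,a \right)} = - 7 \cdot 6 P = - 42 P$)
$s{\left(C,X \right)} = 123 X \left(60 + C\right)$ ($s{\left(C,X \right)} = - 3 \left(C + 60\right) \left(X - 42 X\right) = - 3 \left(60 + C\right) \left(- 41 X\right) = - 3 \left(- 41 X \left(60 + C\right)\right) = 123 X \left(60 + C\right)$)
$c{\left(t,E \right)} = - 6 t + 6 E$ ($c{\left(t,E \right)} = 6 \left(E - t\right) = - 6 t + 6 E$)
$c{\left(-197,-64 \right)} + s{\left(6 \left(4 + 4\right),\left(-4 - 6\right) + 2 \right)} = \left(\left(-6\right) \left(-197\right) + 6 \left(-64\right)\right) + 123 \left(\left(-4 - 6\right) + 2\right) \left(60 + 6 \left(4 + 4\right)\right) = \left(1182 - 384\right) + 123 \left(\left(-4 - 6\right) + 2\right) \left(60 + 6 \cdot 8\right) = 798 + 123 \left(-10 + 2\right) \left(60 + 48\right) = 798 + 123 \left(-8\right) 108 = 798 - 106272 = -105474$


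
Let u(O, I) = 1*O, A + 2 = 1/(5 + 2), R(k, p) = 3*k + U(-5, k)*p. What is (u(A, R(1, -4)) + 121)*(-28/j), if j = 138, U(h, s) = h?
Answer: -556/23 ≈ -24.174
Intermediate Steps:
R(k, p) = -5*p + 3*k (R(k, p) = 3*k - 5*p = -5*p + 3*k)
A = -13/7 (A = -2 + 1/(5 + 2) = -2 + 1/7 = -2 + ⅐ = -13/7 ≈ -1.8571)
u(O, I) = O
(u(A, R(1, -4)) + 121)*(-28/j) = (-13/7 + 121)*(-28/138) = 834*(-28*1/138)/7 = (834/7)*(-14/69) = -556/23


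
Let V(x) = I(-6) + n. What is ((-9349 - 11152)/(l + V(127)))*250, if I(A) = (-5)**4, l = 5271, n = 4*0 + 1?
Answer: -5125250/5897 ≈ -869.13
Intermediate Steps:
n = 1 (n = 0 + 1 = 1)
I(A) = 625
V(x) = 626 (V(x) = 625 + 1 = 626)
((-9349 - 11152)/(l + V(127)))*250 = ((-9349 - 11152)/(5271 + 626))*250 = -20501/5897*250 = -5125250/5897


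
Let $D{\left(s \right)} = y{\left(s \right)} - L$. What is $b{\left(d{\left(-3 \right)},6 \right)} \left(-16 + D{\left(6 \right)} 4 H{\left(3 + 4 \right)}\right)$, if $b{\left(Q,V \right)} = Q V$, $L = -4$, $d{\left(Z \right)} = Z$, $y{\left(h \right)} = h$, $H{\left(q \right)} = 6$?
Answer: $-4032$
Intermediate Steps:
$D{\left(s \right)} = 4 + s$ ($D{\left(s \right)} = s - -4 = s + 4 = 4 + s$)
$b{\left(d{\left(-3 \right)},6 \right)} \left(-16 + D{\left(6 \right)} 4 H{\left(3 + 4 \right)}\right) = \left(-3\right) 6 \left(-16 + \left(4 + 6\right) 4 \cdot 6\right) = - 18 \left(-16 + 10 \cdot 4 \cdot 6\right) = - 18 \left(-16 + 40 \cdot 6\right) = - 18 \left(-16 + 240\right) = \left(-18\right) 224 = -4032$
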